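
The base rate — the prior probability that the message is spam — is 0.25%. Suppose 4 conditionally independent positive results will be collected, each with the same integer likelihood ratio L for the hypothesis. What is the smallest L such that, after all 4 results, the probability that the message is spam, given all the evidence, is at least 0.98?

Prior odds = 0.0025/0.9975 = 1/399.
Target odds = 0.98/0.02 = 49.
Need L⁴ ≥ 49 ÷ (1/399) = 19551.
11⁴ = 14641 < 19551 ≤ 20736 = 12⁴, so L = 12.

12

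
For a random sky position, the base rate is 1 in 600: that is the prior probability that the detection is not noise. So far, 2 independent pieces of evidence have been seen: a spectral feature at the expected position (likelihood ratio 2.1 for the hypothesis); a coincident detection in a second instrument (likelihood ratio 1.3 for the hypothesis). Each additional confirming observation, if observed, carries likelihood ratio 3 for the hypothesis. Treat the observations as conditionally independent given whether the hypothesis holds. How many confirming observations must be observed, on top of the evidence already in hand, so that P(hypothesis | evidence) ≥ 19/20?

8

Prior odds = (1/600)/(599/600) = 1/599.
Combined Bayes factor of the evidence already in hand = 2.1 × 1.3 = 2.73.
Odds after that evidence = (1/599) × 2.73 = 273/59900.
Target odds = 0.95/0.05 = 19.
Need 3ⁿ ≥ 19 ÷ (273/59900) = 1138100/273.
3⁷ = 2187 falls short of 1138100/273 but 3⁸ = 6561 reaches it, so n = 8.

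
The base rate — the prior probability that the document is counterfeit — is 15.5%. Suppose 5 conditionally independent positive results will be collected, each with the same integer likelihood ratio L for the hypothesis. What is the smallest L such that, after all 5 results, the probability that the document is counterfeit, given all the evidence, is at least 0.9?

3

Prior odds = 0.155/0.845 = 31/169.
Target odds = 0.9/0.1 = 9.
Need L⁵ ≥ 9 ÷ (31/169) = 1521/31.
2⁵ = 32 < 1521/31 ≤ 243 = 3⁵, so L = 3.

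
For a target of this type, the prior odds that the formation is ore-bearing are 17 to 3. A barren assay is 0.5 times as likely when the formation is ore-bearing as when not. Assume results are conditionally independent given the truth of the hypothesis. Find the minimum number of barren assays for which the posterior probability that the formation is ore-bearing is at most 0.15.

Prior odds = 17/3.
Likelihood ratio per barren assay = 0.5.
Target posterior odds = 0.15/0.85 = 3/17.
Require 0.5ⁿ ≤ 3/17 ÷ (17/3) = 9/289.
0.5⁵ = 0.03125 is still above 9/289 but 0.5⁶ = 0.015625 is at or below it, so n = 6.

6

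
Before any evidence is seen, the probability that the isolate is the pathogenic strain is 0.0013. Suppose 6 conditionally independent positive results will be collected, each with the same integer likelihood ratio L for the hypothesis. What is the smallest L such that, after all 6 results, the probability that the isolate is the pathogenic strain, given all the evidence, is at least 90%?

Prior odds = 0.0013/0.9987 = 13/9987.
Target odds = 0.9/0.1 = 9.
Need L⁶ ≥ 9 ÷ (13/9987) = 89883/13.
4⁶ = 4096 < 89883/13 ≤ 15625 = 5⁶, so L = 5.

5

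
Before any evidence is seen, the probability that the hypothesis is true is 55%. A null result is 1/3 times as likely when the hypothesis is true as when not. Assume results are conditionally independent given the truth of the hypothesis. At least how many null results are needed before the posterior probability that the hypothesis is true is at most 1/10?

Prior odds: 0.55 ÷ 0.45 = 11/9.
Likelihood ratio per null result = 1/3.
Target odds: 0.1 ÷ 0.9 = 1/9.
Need (11/9) × (1/3)ⁿ ≤ 1/9, i.e. (1/3)ⁿ ≤ 1/11.
(1/3)² = 1/9 is still above 1/11 but (1/3)³ = 1/27 is at or below it, so n = 3.

3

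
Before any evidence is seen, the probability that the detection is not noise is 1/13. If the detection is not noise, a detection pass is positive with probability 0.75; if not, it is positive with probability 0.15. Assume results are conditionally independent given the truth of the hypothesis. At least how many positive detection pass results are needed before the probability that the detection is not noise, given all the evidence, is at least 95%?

Prior odds: (1/13) ÷ (12/13) = 1/12.
Likelihood ratio of a positive = 0.75/0.15 = 5.
Target posterior odds = 0.95/0.05 = 19.
Need (1/12) × 5ⁿ ≥ 19, i.e. 5ⁿ ≥ 228.
5³ = 125 falls short of 228 but 5⁴ = 625 reaches it, so n = 4.

4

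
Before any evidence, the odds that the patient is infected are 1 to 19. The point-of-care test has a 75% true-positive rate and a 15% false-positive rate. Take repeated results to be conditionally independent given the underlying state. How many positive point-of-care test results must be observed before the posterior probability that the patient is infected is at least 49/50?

Prior odds = 1/19.
Likelihood ratio of a positive result = 0.75/0.15 = 5.
Target odds: 0.98 ÷ 0.02 = 49.
Need (1/19) × 5ⁿ ≥ 49, i.e. 5ⁿ ≥ 931.
5⁴ = 625 falls short of 931 but 5⁵ = 3125 reaches it, so n = 5.

5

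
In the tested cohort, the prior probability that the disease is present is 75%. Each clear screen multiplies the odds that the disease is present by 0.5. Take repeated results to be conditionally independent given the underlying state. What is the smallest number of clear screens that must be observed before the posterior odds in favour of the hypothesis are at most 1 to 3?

Prior odds: 0.75 ÷ 0.25 = 3.
Likelihood ratio per clear screen = 0.5.
Target odds = 1/3.
Require 0.5ⁿ ≤ 1/3 ÷ 3 = 1/9.
0.5³ = 0.125 is still above 1/9 but 0.5⁴ = 0.0625 is at or below it, so n = 4.

4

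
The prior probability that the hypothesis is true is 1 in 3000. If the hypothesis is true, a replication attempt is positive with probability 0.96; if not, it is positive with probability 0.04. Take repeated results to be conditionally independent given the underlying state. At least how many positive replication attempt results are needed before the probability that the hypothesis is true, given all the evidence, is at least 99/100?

4

Prior odds: (1/3000) ÷ (2999/3000) = 1/2999.
Likelihood ratio of a positive = 0.96/0.04 = 24.
Target odds: 0.99 ÷ 0.01 = 99.
Need (1/2999) × 24ⁿ ≥ 99, i.e. 24ⁿ ≥ 296901.
24³ = 13824 falls short of 296901 but 24⁴ = 331776 reaches it, so n = 4.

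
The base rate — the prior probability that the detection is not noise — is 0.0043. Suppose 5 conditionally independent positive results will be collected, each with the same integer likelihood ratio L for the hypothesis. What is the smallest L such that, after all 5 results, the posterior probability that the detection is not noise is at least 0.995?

Prior odds = 0.0043/0.9957 = 43/9957.
Target odds = 0.995/0.005 = 199.
Need L⁵ ≥ 199 ÷ (43/9957) = 1981443/43.
8⁵ = 32768 < 1981443/43 ≤ 59049 = 9⁵, so L = 9.

9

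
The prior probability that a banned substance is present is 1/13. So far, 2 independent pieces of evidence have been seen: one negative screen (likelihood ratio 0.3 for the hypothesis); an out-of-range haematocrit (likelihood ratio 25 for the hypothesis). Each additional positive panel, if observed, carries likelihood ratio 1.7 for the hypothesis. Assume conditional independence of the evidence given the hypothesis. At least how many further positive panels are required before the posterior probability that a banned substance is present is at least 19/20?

Prior odds = (1/13)/(12/13) = 1/12.
Combined Bayes factor of the evidence already in hand = 0.3 × 25 = 7.5.
Odds after that evidence = (1/12) × 7.5 = 0.625.
Target odds = 0.95/0.05 = 19.
Need 1.7ⁿ ≥ 19 ÷ 0.625 = 30.4.
1.7⁶ = 24137569/1000000 falls short of 30.4 but 1.7⁷ = 410338673/10000000 reaches it, so n = 7.

7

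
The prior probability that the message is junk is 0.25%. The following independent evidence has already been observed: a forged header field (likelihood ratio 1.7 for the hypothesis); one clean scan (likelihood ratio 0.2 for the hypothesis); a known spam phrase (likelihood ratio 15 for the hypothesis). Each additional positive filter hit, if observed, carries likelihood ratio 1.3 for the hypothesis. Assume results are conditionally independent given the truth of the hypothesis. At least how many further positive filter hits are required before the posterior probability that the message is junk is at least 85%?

24

Prior odds = 0.0025/0.9975 = 1/399.
Combined Bayes factor of the evidence already in hand = 1.7 × 0.2 × 15 = 5.1.
Odds after that evidence = (1/399) × 5.1 = 17/1330.
Target odds = 0.85/0.15 = 17/3.
Need 1.3ⁿ ≥ 17/3 ÷ (17/1330) = 1330/3.
1.3²³ ≈417.539 falls short of 1330/3 but 1.3²⁴ ≈542.801 reaches it, so n = 24.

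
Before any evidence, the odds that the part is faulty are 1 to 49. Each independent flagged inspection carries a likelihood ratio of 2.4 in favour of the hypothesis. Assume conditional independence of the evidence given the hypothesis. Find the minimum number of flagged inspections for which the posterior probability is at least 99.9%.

Prior odds = 1/49.
Likelihood ratio per flagged inspection = 2.4.
Target odds: 0.999 ÷ 0.001 = 999.
Require 2.4ⁿ ≥ 999 ÷ (1/49) = 48951.
2.4¹² ≈36520.3 falls short of 48951 but 2.4¹³ ≈87648.8 reaches it, so n = 13.

13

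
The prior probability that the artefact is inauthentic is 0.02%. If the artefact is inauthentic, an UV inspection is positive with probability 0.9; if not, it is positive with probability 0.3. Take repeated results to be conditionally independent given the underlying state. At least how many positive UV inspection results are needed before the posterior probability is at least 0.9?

Prior odds = 0.0002/0.9998 = 1/4999.
Likelihood ratio of a positive = 0.9/0.3 = 3.
Target posterior odds = 0.9/0.1 = 9.
Require 3ⁿ ≥ 9 ÷ (1/4999) = 44991.
3⁹ = 19683 falls short of 44991 but 3¹⁰ = 59049 reaches it, so n = 10.

10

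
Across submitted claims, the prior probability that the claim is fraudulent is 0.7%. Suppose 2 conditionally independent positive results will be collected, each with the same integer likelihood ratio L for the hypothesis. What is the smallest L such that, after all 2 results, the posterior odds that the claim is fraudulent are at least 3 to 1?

21

Prior odds = 0.007/0.993 = 7/993.
Target odds = 3.
Need L² ≥ 3 ÷ (7/993) = 2979/7.
20² = 400 < 2979/7 ≤ 441 = 21², so L = 21.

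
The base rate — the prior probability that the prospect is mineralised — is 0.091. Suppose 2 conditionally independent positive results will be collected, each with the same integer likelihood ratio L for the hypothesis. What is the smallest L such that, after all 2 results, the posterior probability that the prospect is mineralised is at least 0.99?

32

Prior odds = 0.091/0.909 = 91/909.
Target odds = 0.99/0.01 = 99.
Need L² ≥ 99 ÷ (91/909) = 89991/91.
31² = 961 < 89991/91 ≤ 1024 = 32², so L = 32.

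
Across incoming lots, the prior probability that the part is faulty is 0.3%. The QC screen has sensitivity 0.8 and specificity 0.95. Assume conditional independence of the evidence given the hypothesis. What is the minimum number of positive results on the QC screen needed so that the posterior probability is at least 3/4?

3

Prior odds: 0.003 ÷ 0.997 = 3/997.
False-positive rate = 1 − 0.95 = 0.05; likelihood ratio of a positive = 0.8/0.05 = 16.
Target posterior odds = 0.75/0.25 = 3.
Require 16ⁿ ≥ 3 ÷ (3/997) = 997.
16² = 256 falls short of 997 but 16³ = 4096 reaches it, so n = 3.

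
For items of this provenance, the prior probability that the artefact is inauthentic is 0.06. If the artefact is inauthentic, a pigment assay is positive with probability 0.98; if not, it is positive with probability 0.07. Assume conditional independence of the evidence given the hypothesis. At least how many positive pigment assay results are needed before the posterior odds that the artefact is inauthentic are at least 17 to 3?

2

Prior odds: 0.06 ÷ 0.94 = 3/47.
Likelihood ratio of a positive = 0.98/0.07 = 14.
Target odds = 17/3.
Require 14ⁿ ≥ 17/3 ÷ (3/47) = 799/9.
14¹ = 14 falls short of 799/9 but 14² = 196 reaches it, so n = 2.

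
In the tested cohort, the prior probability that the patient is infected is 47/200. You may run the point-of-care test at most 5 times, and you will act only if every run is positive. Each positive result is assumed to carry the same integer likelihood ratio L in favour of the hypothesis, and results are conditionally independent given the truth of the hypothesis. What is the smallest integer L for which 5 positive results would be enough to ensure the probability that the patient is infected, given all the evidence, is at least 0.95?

3

Prior odds = 0.235/0.765 = 47/153.
Target odds = 0.95/0.05 = 19.
Need L⁵ ≥ 19 ÷ (47/153) = 2907/47.
2⁵ = 32 < 2907/47 ≤ 243 = 3⁵, so L = 3.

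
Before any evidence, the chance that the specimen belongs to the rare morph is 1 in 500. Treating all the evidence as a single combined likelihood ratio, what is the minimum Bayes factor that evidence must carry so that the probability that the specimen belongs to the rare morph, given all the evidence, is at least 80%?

1996

Prior odds = 0.002/0.998 = 1/499.
Target odds = 0.8/0.2 = 4.
Required Bayes factor = 4 ÷ (1/499) = 1996.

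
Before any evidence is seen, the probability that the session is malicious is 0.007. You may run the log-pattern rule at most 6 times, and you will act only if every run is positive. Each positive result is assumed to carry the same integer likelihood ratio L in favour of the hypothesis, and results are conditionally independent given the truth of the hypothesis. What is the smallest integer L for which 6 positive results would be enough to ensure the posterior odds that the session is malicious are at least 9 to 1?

Prior odds = 0.007/0.993 = 7/993.
Target odds = 9.
Need L⁶ ≥ 9 ÷ (7/993) = 8937/7.
3⁶ = 729 < 8937/7 ≤ 4096 = 4⁶, so L = 4.

4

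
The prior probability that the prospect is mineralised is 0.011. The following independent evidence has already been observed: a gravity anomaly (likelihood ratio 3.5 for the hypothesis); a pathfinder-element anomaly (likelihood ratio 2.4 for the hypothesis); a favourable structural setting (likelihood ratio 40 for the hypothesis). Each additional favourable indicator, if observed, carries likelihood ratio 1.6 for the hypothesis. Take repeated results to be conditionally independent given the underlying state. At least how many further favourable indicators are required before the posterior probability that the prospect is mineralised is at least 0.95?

Prior odds = 0.011/0.989 = 11/989.
Combined Bayes factor of the evidence already in hand = 3.5 × 2.4 × 40 = 336.
Odds after that evidence = (11/989) × 336 = 3696/989.
Target odds = 0.95/0.05 = 19.
Need 1.6ⁿ ≥ 19 ÷ (3696/989) = 18791/3696.
1.6³ = 4.096 falls short of 18791/3696 but 1.6⁴ = 6.5536 reaches it, so n = 4.

4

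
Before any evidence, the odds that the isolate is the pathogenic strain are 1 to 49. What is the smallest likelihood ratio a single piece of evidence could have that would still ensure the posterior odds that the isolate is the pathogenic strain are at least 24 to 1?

1176

Prior odds = 1/49.
Target odds = 24.
Required Bayes factor = 24 ÷ (1/49) = 1176.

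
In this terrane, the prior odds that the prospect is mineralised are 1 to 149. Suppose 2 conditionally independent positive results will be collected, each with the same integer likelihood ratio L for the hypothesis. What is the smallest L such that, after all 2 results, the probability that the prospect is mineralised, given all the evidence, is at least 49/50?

86

Prior odds = 1/149.
Target odds = 0.98/0.02 = 49.
Need L² ≥ 49 ÷ (1/149) = 7301.
85² = 7225 < 7301 ≤ 7396 = 86², so L = 86.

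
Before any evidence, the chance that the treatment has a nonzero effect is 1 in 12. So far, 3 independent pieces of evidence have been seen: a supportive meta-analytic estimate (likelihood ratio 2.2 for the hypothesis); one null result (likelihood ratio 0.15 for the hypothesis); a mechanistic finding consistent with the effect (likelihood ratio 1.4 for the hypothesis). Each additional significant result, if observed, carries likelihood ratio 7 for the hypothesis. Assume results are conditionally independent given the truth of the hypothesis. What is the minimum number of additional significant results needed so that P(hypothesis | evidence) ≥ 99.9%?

6

Prior odds = (1/12)/(11/12) = 1/11.
Combined Bayes factor of the evidence already in hand = 2.2 × 0.15 × 1.4 = 0.462.
Odds after that evidence = (1/11) × 0.462 = 0.042.
Target odds = 0.999/0.001 = 999.
Need 7ⁿ ≥ 999 ÷ 0.042 = 166500/7.
7⁵ = 16807 falls short of 166500/7 but 7⁶ = 117649 reaches it, so n = 6.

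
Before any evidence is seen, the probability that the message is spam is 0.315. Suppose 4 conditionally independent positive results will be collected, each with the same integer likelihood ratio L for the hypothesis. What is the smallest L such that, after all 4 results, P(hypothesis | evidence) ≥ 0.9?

Prior odds = 0.315/0.685 = 63/137.
Target odds = 0.9/0.1 = 9.
Need L⁴ ≥ 9 ÷ (63/137) = 137/7.
2⁴ = 16 < 137/7 ≤ 81 = 3⁴, so L = 3.

3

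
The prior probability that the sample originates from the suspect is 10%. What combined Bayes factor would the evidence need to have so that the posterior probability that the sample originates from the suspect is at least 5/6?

45

Prior odds = 0.1/0.9 = 1/9.
Target odds = (5/6)/(1/6) = 5.
Required Bayes factor = 5 ÷ (1/9) = 45.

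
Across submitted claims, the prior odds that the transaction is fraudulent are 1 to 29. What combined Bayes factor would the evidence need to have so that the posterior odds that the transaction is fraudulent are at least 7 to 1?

Prior odds = 1/29.
Target odds = 7.
Required Bayes factor = 7 ÷ (1/29) = 203.

203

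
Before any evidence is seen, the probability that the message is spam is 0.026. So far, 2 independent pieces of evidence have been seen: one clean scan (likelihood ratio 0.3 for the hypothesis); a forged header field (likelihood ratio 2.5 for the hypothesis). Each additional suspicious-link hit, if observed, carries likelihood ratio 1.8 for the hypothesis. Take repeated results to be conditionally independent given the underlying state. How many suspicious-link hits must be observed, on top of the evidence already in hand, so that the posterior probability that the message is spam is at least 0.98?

Prior odds = 0.026/0.974 = 13/487.
Combined Bayes factor of the evidence already in hand = 0.3 × 2.5 = 0.75.
Odds after that evidence = (13/487) × 0.75 = 39/1948.
Target odds = 0.98/0.02 = 49.
Need 1.8ⁿ ≥ 49 ÷ (39/1948) = 95452/39.
1.8¹³ ≈2082.3 falls short of 95452/39 but 1.8¹⁴ ≈3748.13 reaches it, so n = 14.

14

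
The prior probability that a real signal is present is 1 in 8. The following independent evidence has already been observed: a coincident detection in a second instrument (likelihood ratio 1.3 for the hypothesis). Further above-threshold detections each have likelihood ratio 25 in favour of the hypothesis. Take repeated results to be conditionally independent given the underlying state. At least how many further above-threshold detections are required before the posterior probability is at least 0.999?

3

Prior odds = 0.125/0.875 = 1/7.
Bayes factor of the evidence already in hand = 1.3.
Odds after that evidence = (1/7) × 1.3 = 13/70.
Target odds = 0.999/0.001 = 999.
Need 25ⁿ ≥ 999 ÷ (13/70) = 69930/13.
25² = 625 falls short of 69930/13 but 25³ = 15625 reaches it, so n = 3.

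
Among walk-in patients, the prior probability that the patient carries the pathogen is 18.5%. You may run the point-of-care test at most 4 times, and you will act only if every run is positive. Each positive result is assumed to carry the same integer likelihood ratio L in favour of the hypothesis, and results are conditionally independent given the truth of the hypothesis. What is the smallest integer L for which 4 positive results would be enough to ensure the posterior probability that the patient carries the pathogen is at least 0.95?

4

Prior odds = 0.185/0.815 = 37/163.
Target odds = 0.95/0.05 = 19.
Need L⁴ ≥ 19 ÷ (37/163) = 3097/37.
3⁴ = 81 < 3097/37 ≤ 256 = 4⁴, so L = 4.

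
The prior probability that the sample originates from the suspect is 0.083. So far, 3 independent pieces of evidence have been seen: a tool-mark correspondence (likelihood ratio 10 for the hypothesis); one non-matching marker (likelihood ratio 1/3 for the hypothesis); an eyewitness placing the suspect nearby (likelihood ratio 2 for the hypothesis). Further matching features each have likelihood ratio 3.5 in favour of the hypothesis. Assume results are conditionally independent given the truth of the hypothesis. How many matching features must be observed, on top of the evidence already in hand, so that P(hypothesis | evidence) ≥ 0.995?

Prior odds = 0.083/0.917 = 83/917.
Combined Bayes factor of the evidence already in hand = 10 × (1/3) × 2 = 20/3.
Odds after that evidence = (83/917) × 20/3 = 1660/2751.
Target odds = 0.995/0.005 = 199.
Need 3.5ⁿ ≥ 199 ÷ (1660/2751) = 547449/1660.
3.5⁴ = 150.0625 falls short of 547449/1660 but 3.5⁵ = 525.21875 reaches it, so n = 5.

5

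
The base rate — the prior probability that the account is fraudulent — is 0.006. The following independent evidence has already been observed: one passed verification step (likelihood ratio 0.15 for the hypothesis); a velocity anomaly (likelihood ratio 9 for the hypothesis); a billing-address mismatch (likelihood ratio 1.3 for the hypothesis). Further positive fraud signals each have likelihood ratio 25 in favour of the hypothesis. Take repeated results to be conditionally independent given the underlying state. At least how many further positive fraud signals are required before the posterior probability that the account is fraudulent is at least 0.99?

Prior odds = 0.006/0.994 = 3/497.
Combined Bayes factor of the evidence already in hand = 0.15 × 9 × 1.3 = 1.755.
Odds after that evidence = (3/497) × 1.755 = 1053/99400.
Target odds = 0.99/0.01 = 99.
Need 25ⁿ ≥ 99 ÷ (1053/99400) = 1093400/117.
25² = 625 falls short of 1093400/117 but 25³ = 15625 reaches it, so n = 3.

3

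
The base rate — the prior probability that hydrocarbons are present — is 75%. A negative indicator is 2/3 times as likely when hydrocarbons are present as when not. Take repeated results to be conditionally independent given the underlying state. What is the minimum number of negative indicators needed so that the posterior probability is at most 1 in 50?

13

Prior odds: 0.75 ÷ 0.25 = 3.
Likelihood ratio per negative indicator = 2/3.
Target posterior odds = 0.02/0.98 = 1/49.
Need 3 × (2/3)ⁿ ≤ 1/49, i.e. (2/3)ⁿ ≤ 1/147.
(2/3)¹² = 4096/531441 is still above 1/147 but (2/3)¹³ = 8192/1594323 is at or below it, so n = 13.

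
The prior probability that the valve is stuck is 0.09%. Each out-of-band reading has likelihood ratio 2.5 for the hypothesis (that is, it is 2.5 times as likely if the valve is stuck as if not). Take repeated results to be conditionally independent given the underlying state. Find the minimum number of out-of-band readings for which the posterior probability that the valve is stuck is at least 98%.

Prior odds = 0.0009/0.9991 = 9/9991.
Likelihood ratio per out-of-band reading = 2.5.
Target posterior odds = 0.98/0.02 = 49.
Require 2.5ⁿ ≥ 49 ÷ (9/9991) = 489559/9.
2.5¹¹ = 48828125/2048 falls short of 489559/9 but 2.5¹² = 244140625/4096 reaches it, so n = 12.

12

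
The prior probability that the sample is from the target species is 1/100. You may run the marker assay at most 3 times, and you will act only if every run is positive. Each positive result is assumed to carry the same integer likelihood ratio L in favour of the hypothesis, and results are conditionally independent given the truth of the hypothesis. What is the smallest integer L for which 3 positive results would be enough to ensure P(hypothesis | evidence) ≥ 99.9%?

Prior odds = 0.01/0.99 = 1/99.
Target odds = 0.999/0.001 = 999.
Need L³ ≥ 999 ÷ (1/99) = 98901.
46³ = 97336 < 98901 ≤ 103823 = 47³, so L = 47.

47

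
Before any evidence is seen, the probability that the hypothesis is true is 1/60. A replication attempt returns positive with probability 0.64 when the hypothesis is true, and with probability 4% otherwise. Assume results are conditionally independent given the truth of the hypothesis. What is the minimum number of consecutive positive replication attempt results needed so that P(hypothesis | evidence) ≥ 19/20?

3

Prior odds = (1/60)/(59/60) = 1/59.
Likelihood ratio of a positive result = 0.64/0.04 = 16.
Target posterior odds = 0.95/0.05 = 19.
Require 16ⁿ ≥ 19 ÷ (1/59) = 1121.
16² = 256 falls short of 1121 but 16³ = 4096 reaches it, so n = 3.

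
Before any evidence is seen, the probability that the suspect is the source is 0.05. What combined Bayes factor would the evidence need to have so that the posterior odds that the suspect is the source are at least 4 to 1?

Prior odds = 0.05/0.95 = 1/19.
Target odds = 4.
Required Bayes factor = 4 ÷ (1/19) = 76.

76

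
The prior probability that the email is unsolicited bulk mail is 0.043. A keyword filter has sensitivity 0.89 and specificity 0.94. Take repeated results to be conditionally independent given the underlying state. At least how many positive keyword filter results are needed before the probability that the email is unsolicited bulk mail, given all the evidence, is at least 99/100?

3

Prior odds = 0.043/0.957 = 43/957.
False-positive rate = 1 − 0.94 = 0.06; likelihood ratio of a positive = 0.89/0.06 = 89/6.
Target odds: 0.99 ÷ 0.01 = 99.
Require (89/6)ⁿ ≥ 99 ÷ (43/957) = 94743/43.
(89/6)² = 7921/36 falls short of 94743/43 but (89/6)³ = 704969/216 reaches it, so n = 3.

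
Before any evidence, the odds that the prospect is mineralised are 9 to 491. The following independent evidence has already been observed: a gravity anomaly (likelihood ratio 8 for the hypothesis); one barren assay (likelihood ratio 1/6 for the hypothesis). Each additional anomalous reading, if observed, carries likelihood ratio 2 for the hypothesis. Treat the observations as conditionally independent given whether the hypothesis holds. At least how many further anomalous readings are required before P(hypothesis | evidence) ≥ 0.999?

Prior odds = 9/491.
Combined Bayes factor of the evidence already in hand = 8 × (1/6) = 4/3.
Odds after that evidence = (9/491) × 4/3 = 12/491.
Target odds = 0.999/0.001 = 999.
Need 2ⁿ ≥ 999 ÷ (12/491) = 40875.75.
2¹⁵ = 32768 falls short of 40875.75 but 2¹⁶ = 65536 reaches it, so n = 16.

16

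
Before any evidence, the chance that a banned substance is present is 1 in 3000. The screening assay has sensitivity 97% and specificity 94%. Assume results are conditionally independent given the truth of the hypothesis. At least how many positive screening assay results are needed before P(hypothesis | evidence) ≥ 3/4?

4

Prior odds: (1/3000) ÷ (2999/3000) = 1/2999.
False-positive rate = 1 − 0.94 = 0.06; likelihood ratio of a positive = 0.97/0.06 = 97/6.
Target posterior odds = 0.75/0.25 = 3.
Need (1/2999) × (97/6)ⁿ ≥ 3, i.e. (97/6)ⁿ ≥ 8997.
(97/6)³ = 912673/216 falls short of 8997 but (97/6)⁴ = 88529281/1296 reaches it, so n = 4.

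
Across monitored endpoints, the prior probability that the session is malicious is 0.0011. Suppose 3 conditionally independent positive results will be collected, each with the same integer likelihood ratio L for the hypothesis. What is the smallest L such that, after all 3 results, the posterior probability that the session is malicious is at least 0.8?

16

Prior odds = 0.0011/0.9989 = 11/9989.
Target odds = 0.8/0.2 = 4.
Need L³ ≥ 4 ÷ (11/9989) = 39956/11.
15³ = 3375 < 39956/11 ≤ 4096 = 16³, so L = 16.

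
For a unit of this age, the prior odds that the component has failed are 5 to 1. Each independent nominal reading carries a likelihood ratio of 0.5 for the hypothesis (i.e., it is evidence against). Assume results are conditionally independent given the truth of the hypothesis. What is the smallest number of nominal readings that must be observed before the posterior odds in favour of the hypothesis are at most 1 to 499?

12

Prior odds = 5.
Likelihood ratio per nominal reading = 0.5.
Target odds = 1/499.
Require 0.5ⁿ ≤ 1/499 ÷ 5 = 1/2495.
0.5¹¹ = 1/2048 is still above 1/2495 but 0.5¹² = 1/4096 is at or below it, so n = 12.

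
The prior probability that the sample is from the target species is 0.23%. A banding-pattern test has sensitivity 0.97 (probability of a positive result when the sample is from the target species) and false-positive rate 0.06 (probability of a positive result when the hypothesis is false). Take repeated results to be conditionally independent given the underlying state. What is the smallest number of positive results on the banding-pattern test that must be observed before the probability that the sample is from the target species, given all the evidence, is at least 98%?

Prior odds = 0.0023/0.9977 = 23/9977.
Likelihood ratio of a positive result = 0.97/0.06 = 97/6.
Target posterior odds = 0.98/0.02 = 49.
Need (23/9977) × (97/6)ⁿ ≥ 49, i.e. (97/6)ⁿ ≥ 488873/23.
(97/6)³ = 912673/216 falls short of 488873/23 but (97/6)⁴ = 88529281/1296 reaches it, so n = 4.

4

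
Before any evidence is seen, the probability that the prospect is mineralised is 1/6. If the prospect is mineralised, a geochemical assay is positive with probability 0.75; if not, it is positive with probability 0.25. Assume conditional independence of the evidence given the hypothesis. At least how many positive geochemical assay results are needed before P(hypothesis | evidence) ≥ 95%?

Prior odds: (1/6) ÷ (5/6) = 0.2.
Likelihood ratio of a positive = 0.75/0.25 = 3.
Target odds: 0.95 ÷ 0.05 = 19.
Require 3ⁿ ≥ 19 ÷ 0.2 = 95.
3⁴ = 81 falls short of 95 but 3⁵ = 243 reaches it, so n = 5.

5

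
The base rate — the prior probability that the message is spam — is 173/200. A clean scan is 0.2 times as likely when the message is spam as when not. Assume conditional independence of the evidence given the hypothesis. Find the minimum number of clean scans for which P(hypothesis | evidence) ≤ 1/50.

4

Prior odds: 0.865 ÷ 0.135 = 173/27.
Likelihood ratio per clean scan = 0.2.
Target odds: 0.02 ÷ 0.98 = 1/49.
Need (173/27) × 0.2ⁿ ≤ 1/49, i.e. 0.2ⁿ ≤ 27/8477.
0.2³ = 0.008 is still above 27/8477 but 0.2⁴ = 0.0016 is at or below it, so n = 4.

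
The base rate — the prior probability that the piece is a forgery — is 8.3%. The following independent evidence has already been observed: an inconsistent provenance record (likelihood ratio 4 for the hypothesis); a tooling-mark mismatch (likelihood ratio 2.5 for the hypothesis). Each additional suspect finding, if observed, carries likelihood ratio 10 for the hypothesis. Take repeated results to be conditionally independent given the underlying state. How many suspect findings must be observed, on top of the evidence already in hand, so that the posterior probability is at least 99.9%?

4

Prior odds = 0.083/0.917 = 83/917.
Combined Bayes factor of the evidence already in hand = 4 × 2.5 = 10.
Odds after that evidence = (83/917) × 10 = 830/917.
Target odds = 0.999/0.001 = 999.
Need 10ⁿ ≥ 999 ÷ (830/917) = 916083/830.
10³ = 1000 falls short of 916083/830 but 10⁴ = 10000 reaches it, so n = 4.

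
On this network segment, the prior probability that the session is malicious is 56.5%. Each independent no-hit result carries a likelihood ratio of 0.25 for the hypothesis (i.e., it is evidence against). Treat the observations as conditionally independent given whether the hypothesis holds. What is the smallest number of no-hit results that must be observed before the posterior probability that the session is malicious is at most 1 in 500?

Prior odds = 0.565/0.435 = 113/87.
Likelihood ratio per no-hit result = 0.25.
Target odds: 0.002 ÷ 0.998 = 1/499.
Require 0.25ⁿ ≤ 1/499 ÷ (113/87) = 87/56387.
0.25⁴ = 0.00390625 is still above 87/56387 but 0.25⁵ = 1/1024 is at or below it, so n = 5.

5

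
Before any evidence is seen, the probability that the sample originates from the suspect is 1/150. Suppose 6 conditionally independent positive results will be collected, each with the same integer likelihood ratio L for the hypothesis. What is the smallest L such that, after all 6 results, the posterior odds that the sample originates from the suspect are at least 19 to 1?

4

Prior odds = (1/150)/(149/150) = 1/149.
Target odds = 19.
Need L⁶ ≥ 19 ÷ (1/149) = 2831.
3⁶ = 729 < 2831 ≤ 4096 = 4⁶, so L = 4.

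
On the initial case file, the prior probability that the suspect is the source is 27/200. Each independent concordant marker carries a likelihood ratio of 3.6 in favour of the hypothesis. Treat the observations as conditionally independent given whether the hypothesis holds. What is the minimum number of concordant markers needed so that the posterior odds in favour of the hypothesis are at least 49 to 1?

5

Prior odds: 0.135 ÷ 0.865 = 27/173.
Likelihood ratio per concordant marker = 3.6.
Target odds = 49.
Require 3.6ⁿ ≥ 49 ÷ (27/173) = 8477/27.
3.6⁴ = 167.9616 falls short of 8477/27 but 3.6⁵ = 604.66176 reaches it, so n = 5.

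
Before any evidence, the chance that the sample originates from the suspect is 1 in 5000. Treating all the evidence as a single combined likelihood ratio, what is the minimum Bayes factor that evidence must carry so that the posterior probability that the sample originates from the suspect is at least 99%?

494901

Prior odds = 0.0002/0.9998 = 1/4999.
Target odds = 0.99/0.01 = 99.
Required Bayes factor = 99 ÷ (1/4999) = 494901.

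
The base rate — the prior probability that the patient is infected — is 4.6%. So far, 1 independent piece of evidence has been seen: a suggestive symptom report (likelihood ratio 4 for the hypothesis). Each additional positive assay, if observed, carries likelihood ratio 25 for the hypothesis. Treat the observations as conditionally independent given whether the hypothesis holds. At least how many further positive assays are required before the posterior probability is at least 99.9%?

3

Prior odds = 0.046/0.954 = 23/477.
Bayes factor of the evidence already in hand = 4.
Odds after that evidence = (23/477) × 4 = 92/477.
Target odds = 0.999/0.001 = 999.
Need 25ⁿ ≥ 999 ÷ (92/477) = 476523/92.
25² = 625 falls short of 476523/92 but 25³ = 15625 reaches it, so n = 3.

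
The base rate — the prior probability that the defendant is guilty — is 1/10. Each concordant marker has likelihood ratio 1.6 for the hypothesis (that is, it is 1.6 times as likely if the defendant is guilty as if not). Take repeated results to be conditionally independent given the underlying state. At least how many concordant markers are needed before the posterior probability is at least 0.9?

Prior odds = 0.1/0.9 = 1/9.
Likelihood ratio per concordant marker = 1.6.
Target posterior odds = 0.9/0.1 = 9.
Require 1.6ⁿ ≥ 9 ÷ (1/9) = 81.
1.6⁹ = 134217728/1953125 falls short of 81 but 1.6¹⁰ ≈109.951 reaches it, so n = 10.

10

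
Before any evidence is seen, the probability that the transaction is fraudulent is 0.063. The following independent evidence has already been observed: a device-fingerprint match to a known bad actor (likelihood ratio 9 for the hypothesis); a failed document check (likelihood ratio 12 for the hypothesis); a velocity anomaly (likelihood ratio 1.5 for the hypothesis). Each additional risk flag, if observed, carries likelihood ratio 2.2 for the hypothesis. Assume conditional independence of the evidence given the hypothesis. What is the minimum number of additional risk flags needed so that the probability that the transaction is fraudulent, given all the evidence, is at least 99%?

3

Prior odds = 0.063/0.937 = 63/937.
Combined Bayes factor of the evidence already in hand = 9 × 12 × 1.5 = 162.
Odds after that evidence = (63/937) × 162 = 10206/937.
Target odds = 0.99/0.01 = 99.
Need 2.2ⁿ ≥ 99 ÷ (10206/937) = 10307/1134.
2.2² = 4.84 falls short of 10307/1134 but 2.2³ = 10.648 reaches it, so n = 3.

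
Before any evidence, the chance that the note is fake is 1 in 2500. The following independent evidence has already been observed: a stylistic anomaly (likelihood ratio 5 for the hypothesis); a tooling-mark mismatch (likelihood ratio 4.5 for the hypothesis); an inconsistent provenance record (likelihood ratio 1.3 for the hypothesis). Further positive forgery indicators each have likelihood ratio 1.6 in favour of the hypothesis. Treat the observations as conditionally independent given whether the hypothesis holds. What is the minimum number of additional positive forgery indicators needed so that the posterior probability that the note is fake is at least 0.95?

Prior odds = 0.0004/0.9996 = 1/2499.
Combined Bayes factor of the evidence already in hand = 5 × 4.5 × 1.3 = 29.25.
Odds after that evidence = (1/2499) × 29.25 = 39/3332.
Target odds = 0.95/0.05 = 19.
Need 1.6ⁿ ≥ 19 ÷ (39/3332) = 63308/39.
1.6¹⁵ ≈1152.92 falls short of 63308/39 but 1.6¹⁶ ≈1844.67 reaches it, so n = 16.

16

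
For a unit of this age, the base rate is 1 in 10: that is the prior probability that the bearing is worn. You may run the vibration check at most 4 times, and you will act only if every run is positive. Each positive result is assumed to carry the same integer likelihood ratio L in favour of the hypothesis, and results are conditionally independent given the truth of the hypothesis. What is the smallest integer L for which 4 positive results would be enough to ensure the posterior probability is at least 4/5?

Prior odds = 0.1/0.9 = 1/9.
Target odds = 0.8/0.2 = 4.
Need L⁴ ≥ 4 ÷ (1/9) = 36.
2⁴ = 16 < 36 ≤ 81 = 3⁴, so L = 3.

3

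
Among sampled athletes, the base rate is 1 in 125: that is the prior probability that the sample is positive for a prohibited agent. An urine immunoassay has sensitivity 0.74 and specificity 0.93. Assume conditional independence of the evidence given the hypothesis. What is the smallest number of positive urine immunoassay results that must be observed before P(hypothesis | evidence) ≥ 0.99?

4

Prior odds = 0.008/0.992 = 1/124.
False-positive rate = 1 − 0.93 = 0.07; likelihood ratio of a positive = 0.74/0.07 = 74/7.
Target posterior odds = 0.99/0.01 = 99.
Require (74/7)ⁿ ≥ 99 ÷ (1/124) = 12276.
(74/7)³ = 405224/343 falls short of 12276 but (74/7)⁴ = 29986576/2401 reaches it, so n = 4.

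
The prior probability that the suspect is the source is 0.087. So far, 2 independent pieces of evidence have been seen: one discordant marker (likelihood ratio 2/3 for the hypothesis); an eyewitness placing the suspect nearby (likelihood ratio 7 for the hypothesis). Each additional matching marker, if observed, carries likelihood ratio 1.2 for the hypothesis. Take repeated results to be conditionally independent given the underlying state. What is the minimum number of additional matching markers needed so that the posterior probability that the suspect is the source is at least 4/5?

13

Prior odds = 0.087/0.913 = 87/913.
Combined Bayes factor of the evidence already in hand = (2/3) × 7 = 14/3.
Odds after that evidence = (87/913) × 14/3 = 406/913.
Target odds = 0.8/0.2 = 4.
Need 1.2ⁿ ≥ 4 ÷ (406/913) = 1826/203.
1.2¹² ≈8.9161 falls short of 1826/203 but 1.2¹³ ≈10.6993 reaches it, so n = 13.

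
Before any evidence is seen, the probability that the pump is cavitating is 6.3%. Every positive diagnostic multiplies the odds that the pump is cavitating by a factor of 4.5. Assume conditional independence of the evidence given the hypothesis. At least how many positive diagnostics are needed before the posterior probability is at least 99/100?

Prior odds = 0.063/0.937 = 63/937.
Likelihood ratio per positive diagnostic = 4.5.
Target odds: 0.99 ÷ 0.01 = 99.
Require 4.5ⁿ ≥ 99 ÷ (63/937) = 10307/7.
4.5⁴ = 410.0625 falls short of 10307/7 but 4.5⁵ = 1845.28125 reaches it, so n = 5.

5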